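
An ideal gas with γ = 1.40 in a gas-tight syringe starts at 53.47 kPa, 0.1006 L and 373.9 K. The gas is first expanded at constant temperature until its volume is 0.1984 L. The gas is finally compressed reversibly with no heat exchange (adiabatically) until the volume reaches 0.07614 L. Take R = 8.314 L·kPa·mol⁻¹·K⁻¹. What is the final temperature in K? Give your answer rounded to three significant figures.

T constant ⇒ Boyle's law P V = const: T₂ = T₁; P₂ = P₁·(V₁/V₂) = 27.11 kPa.
Reversible adiabatic, γ = 1.40: T₃ = T₂·(V₂/V₃)^(γ−1) = 548.4 K; P₃ = P₂·(V₂/V₃)^γ = 103.6 kPa.

T₃ ≈ 548 K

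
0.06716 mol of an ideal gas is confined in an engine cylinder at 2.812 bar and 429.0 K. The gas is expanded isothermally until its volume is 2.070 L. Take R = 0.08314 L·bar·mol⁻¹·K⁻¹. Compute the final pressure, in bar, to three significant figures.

From PV = nRT: V₁ = nRT₁/P₁ = 0.8518 L.
T constant ⇒ Boyle's law P V = const: T₂ = T₁; P₂ = P₁·(V₁/V₂) = 1.157 bar.

P₂ ≈ 1.16 bar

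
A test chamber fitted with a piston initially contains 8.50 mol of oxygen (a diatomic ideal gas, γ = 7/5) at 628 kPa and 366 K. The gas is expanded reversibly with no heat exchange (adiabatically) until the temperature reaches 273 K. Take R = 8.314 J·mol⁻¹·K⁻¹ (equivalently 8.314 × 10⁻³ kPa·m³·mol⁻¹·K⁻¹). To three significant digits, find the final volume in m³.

From PV = nRT: V₁ = nRT₁/P₁ = 0.04119 m³.
Reversible adiabatic, γ = 7/5: P₂ = P₁·(T₂/T₁)^(γ/(γ−1)) = 225.1 kPa; V₂ = V₁·(T₁/T₂)^(1/(γ−1)) = 0.08571 m³.

V₂ ≈ 0.0857 m³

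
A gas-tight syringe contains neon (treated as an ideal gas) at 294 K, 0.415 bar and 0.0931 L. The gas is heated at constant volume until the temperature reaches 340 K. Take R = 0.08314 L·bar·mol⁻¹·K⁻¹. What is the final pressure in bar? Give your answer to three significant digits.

P₂ ≈ 0.480 bar

Isochoric, so P/T is constant: V₂ = V₁; P₂ = P₁·(T₂/T₁) = 0.4799 bar.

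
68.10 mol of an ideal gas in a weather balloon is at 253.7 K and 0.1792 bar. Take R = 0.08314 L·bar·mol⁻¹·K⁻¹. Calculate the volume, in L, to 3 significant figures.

PV = nRT ⇒ V = nRT/P = (68.10 × 0.08314 × 253.7) / 0.1792

V ≈ 8.02e+03 L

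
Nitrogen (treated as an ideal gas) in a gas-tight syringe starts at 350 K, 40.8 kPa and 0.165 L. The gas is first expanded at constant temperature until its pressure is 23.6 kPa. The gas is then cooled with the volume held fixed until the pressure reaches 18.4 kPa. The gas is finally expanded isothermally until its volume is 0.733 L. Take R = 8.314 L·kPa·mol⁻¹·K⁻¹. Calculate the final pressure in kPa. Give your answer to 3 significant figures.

P₄ ≈ 7.16 kPa

Isothermal, so P V is constant: T₂ = T₁; V₂ = V₁·(P₁/P₂) = 0.2853 L.
V constant ⇒ P ∝ T: V₃ = V₂; T₃ = T₂·(P₃/P₂) = 272.9 K.
Isothermal, so P V is constant: T₄ = T₃; P₄ = P₃·(V₃/V₄) = 7.161 kPa.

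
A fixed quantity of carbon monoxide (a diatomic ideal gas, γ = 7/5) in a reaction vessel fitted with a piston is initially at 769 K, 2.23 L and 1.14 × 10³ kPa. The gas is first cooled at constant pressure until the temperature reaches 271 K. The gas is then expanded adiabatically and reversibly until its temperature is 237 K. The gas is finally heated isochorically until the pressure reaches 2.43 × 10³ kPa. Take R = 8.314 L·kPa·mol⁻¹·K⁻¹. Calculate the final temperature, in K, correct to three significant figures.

P constant ⇒ V ∝ T: P₂ = P₁; V₂ = V₁·(T₂/T₁) = 0.7859 L.
Adiabatic (γ = 7/5), T V^(γ−1) and P V^γ constant: P₃ = P₂·(T₃/T₂)^(γ/(γ−1)) = 713.1 kPa; V₃ = V₂·(T₂/T₃)^(1/(γ−1)) = 1.099 L.
V constant ⇒ P ∝ T: V₄ = V₃; T₄ = T₃·(P₄/P₃) = 807.6 K.

T₄ ≈ 808 K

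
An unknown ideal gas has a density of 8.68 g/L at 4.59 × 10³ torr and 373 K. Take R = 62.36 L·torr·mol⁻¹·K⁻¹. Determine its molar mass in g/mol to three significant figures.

ρ = PM/(RT) ⇒ M = ρRT/P = (8.68 × 62.36 × 373.0) / 4.59e+03

M ≈ 44.0 g/mol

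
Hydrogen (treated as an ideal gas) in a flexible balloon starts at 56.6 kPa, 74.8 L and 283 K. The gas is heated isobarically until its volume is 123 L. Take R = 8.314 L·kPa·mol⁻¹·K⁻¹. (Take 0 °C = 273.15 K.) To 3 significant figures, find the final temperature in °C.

Isobaric, so V/T is constant: P₂ = P₁; T₂ = T₁·(V₂/V₁) = 465.4 K.

T₂ ≈ 192 °C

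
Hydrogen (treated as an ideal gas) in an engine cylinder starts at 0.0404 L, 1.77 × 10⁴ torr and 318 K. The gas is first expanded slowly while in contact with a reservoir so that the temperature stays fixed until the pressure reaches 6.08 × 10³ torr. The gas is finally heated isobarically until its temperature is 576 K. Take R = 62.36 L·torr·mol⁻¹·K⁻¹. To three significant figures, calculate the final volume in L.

V₃ ≈ 0.213 L

Isothermal, so P V is constant: T₂ = T₁; V₂ = V₁·(P₁/P₂) = 0.1176 L.
Isobaric, so V/T is constant: P₃ = P₂; V₃ = V₂·(T₃/T₂) = 0.2130 L.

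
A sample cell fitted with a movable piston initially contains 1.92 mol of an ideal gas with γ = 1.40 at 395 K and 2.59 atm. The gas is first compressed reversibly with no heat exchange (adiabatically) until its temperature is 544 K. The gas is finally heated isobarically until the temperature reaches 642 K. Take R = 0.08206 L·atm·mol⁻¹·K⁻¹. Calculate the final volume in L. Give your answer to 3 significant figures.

V₃ ≈ 12.7 L

From PV = nRT: V₁ = nRT₁/P₁ = 24.03 L.
Reversible adiabatic, γ = 1.40: P₂ = P₁·(T₂/T₁)^(γ/(γ−1)) = 7.940 atm; V₂ = V₁·(T₁/T₂)^(1/(γ−1)) = 10.80 L.
P constant ⇒ V ∝ T: P₃ = P₂; V₃ = V₂·(T₃/T₂) = 12.74 L.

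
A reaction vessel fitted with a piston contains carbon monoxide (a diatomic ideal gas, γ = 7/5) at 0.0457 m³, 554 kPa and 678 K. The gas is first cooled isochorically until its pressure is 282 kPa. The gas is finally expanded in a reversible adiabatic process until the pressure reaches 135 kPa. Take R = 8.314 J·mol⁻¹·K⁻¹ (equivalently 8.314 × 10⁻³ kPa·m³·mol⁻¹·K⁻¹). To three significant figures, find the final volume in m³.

V₃ ≈ 0.0773 m³

V constant ⇒ P ∝ T: V₂ = V₁; T₂ = T₁·(P₂/P₁) = 345.1 K.
Adiabatic (γ = 7/5), T V^(γ−1) and P V^γ constant: T₃ = T₂·(P₃/P₂)^((γ−1)/γ) = 279.6 K; V₃ = V₂·(P₂/P₃)^(1/γ) = 0.07734 m³.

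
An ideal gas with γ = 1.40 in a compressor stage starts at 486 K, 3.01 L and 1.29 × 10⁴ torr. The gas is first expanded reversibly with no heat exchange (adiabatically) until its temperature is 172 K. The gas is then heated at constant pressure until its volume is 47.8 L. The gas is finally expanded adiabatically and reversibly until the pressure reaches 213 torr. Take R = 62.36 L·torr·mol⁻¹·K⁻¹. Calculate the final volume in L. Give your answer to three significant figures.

Reversible adiabatic, γ = 1.40: P₂ = P₁·(T₂/T₁)^(γ/(γ−1)) = 340.2 torr; V₂ = V₁·(T₁/T₂)^(1/(γ−1)) = 40.40 L.
Isobaric, so V/T is constant: P₃ = P₂; T₃ = T₂·(V₃/V₂) = 203.5 K.
Adiabatic (γ = 1.40), T V^(γ−1) and P V^γ constant: T₄ = T₃·(P₄/P₃)^((γ−1)/γ) = 178.0 K; V₄ = V₃·(P₃/P₄)^(1/γ) = 66.78 L.

V₄ ≈ 66.8 L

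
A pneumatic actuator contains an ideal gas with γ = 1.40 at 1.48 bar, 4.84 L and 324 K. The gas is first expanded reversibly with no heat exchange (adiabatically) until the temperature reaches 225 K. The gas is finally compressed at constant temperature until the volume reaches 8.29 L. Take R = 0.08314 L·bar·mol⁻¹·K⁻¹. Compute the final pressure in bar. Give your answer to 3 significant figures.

Reversible adiabatic, γ = 1.40: P₂ = P₁·(T₂/T₁)^(γ/(γ−1)) = 0.4130 bar; V₂ = V₁·(T₁/T₂)^(1/(γ−1)) = 12.04 L.
Isothermal, so P V is constant: T₃ = T₂; P₃ = P₂·(V₂/V₃) = 0.6001 bar.

P₃ ≈ 0.600 bar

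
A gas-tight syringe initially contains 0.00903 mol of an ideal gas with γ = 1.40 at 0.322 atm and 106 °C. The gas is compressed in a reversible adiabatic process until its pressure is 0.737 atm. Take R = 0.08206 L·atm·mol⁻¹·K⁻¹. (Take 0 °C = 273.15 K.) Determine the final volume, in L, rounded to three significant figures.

Convert: T₁ = 379.1 K.
From PV = nRT: V₁ = nRT₁/P₁ = 0.8725 L.
Reversible adiabatic, γ = 1.40: T₂ = T₁·(P₂/P₁)^((γ−1)/γ) = 480.3 K; V₂ = V₁·(P₁/P₂)^(1/γ) = 0.4830 L.

V₂ ≈ 0.483 L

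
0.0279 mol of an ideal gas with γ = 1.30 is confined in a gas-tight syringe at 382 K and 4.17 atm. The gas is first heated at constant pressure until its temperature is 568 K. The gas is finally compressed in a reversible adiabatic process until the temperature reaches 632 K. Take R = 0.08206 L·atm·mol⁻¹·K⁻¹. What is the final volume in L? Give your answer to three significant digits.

V₃ ≈ 0.218 L

From PV = nRT: V₁ = nRT₁/P₁ = 0.2097 L.
Isobaric, so V/T is constant: P₂ = P₁; V₂ = V₁·(T₂/T₁) = 0.3119 L.
Adiabatic (γ = 1.30), T V^(γ−1) and P V^γ constant: P₃ = P₂·(T₃/T₂)^(γ/(γ−1)) = 6.623 atm; V₃ = V₂·(T₂/T₃)^(1/(γ−1)) = 0.2185 L.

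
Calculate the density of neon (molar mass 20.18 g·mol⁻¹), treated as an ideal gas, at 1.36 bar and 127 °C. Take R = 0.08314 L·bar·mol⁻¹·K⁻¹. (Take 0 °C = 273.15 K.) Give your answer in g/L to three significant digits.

ρ = PM/(RT) = (1.36 × 20.18) / (0.08314 × 400.1)

ρ ≈ 0.825 g/L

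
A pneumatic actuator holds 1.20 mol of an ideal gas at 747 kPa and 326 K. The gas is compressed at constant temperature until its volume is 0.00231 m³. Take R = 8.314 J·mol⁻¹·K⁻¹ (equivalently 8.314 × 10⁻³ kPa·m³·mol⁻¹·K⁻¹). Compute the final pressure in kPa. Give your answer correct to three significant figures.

P₂ ≈ 1.41e+03 kPa

From PV = nRT: V₁ = nRT₁/P₁ = 0.004354 m³.
Isothermal, so P V is constant: T₂ = T₁; P₂ = P₁·(V₁/V₂) = 1408 kPa.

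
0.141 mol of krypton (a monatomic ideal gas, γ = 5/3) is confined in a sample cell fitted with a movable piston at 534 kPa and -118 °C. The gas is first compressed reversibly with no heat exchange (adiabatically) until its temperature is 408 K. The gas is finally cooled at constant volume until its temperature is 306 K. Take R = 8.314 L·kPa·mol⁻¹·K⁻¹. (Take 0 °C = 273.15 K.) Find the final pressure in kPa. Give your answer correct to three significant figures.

Convert: T₁ = 155.1 K.
From PV = nRT: V₁ = nRT₁/P₁ = 0.3406 L.
Adiabatic (γ = 5/3), T V^(γ−1) and P V^γ constant: P₂ = P₁·(T₂/T₁)^(γ/(γ−1)) = 5988 kPa; V₂ = V₁·(T₁/T₂)^(1/(γ−1)) = 0.07987 L.
Isochoric, so P/T is constant: V₃ = V₂; P₃ = P₂·(T₃/T₂) = 4491 kPa.

P₃ ≈ 4.49e+03 kPa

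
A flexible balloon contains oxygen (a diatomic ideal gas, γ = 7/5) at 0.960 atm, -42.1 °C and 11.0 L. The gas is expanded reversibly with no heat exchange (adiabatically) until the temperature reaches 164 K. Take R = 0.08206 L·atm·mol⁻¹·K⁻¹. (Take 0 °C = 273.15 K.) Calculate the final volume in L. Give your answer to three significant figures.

V₂ ≈ 25.9 L

Convert: T₁ = 231.0 K.
Reversible adiabatic, γ = 7/5: P₂ = P₁·(T₂/T₁)^(γ/(γ−1)) = 0.2892 atm; V₂ = V₁·(T₁/T₂)^(1/(γ−1)) = 25.91 L.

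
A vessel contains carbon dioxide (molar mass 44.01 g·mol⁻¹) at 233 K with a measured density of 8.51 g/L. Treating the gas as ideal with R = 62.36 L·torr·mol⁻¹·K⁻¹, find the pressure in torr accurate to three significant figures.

ρ = PM/(RT) ⇒ P = ρRT/M = (8.51 × 62.36 × 233.0) / 44.01

P ≈ 2.81e+03 torr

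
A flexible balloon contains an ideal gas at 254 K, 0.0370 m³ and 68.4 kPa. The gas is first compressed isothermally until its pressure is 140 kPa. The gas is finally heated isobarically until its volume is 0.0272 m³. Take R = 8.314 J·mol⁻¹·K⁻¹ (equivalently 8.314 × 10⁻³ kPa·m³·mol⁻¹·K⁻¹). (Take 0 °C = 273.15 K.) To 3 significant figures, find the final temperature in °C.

Isothermal, so P V is constant: T₂ = T₁; V₂ = V₁·(P₁/P₂) = 0.01808 m³.
Isobaric, so V/T is constant: P₃ = P₂; T₃ = T₂·(V₃/V₂) = 382.2 K.

T₃ ≈ 109 °C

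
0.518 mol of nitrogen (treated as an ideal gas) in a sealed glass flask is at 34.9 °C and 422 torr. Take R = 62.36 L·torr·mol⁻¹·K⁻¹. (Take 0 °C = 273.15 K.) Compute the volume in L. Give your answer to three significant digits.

V ≈ 23.6 L

Convert: T = 308.05 K.
PV = nRT ⇒ V = nRT/P = (0.518 × 62.36 × 308.05) / 422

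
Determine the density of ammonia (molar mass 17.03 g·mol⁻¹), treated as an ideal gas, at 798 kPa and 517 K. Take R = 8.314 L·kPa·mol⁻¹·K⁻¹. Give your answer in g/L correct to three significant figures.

ρ = PM/(RT) = (798 × 17.03) / (8.314 × 517.0)

ρ ≈ 3.16 g/L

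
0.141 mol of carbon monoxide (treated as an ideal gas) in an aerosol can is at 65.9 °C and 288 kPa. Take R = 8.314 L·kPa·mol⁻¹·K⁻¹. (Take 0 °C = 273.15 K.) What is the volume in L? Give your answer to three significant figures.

V ≈ 1.38 L

Convert: T = 339.05 K.
PV = nRT ⇒ V = nRT/P = (0.141 × 8.314 × 339.05) / 288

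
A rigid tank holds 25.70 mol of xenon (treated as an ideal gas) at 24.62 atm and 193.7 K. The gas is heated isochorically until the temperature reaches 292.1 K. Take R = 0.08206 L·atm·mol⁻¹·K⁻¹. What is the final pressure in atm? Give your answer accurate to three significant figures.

P₂ ≈ 37.1 atm

From PV = nRT: V₁ = nRT₁/P₁ = 16.59 L.
V constant ⇒ P ∝ T: V₂ = V₁; P₂ = P₁·(T₂/T₁) = 37.13 atm.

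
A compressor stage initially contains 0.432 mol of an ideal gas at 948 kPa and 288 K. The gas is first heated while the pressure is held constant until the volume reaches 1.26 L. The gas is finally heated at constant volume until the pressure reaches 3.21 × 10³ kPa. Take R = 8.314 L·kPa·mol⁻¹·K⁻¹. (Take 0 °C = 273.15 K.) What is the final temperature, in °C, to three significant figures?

T₃ ≈ 853 °C

From PV = nRT: V₁ = nRT₁/P₁ = 1.091 L.
Isobaric, so V/T is constant: P₂ = P₁; T₂ = T₁·(V₂/V₁) = 332.6 K.
V constant ⇒ P ∝ T: V₃ = V₂; T₃ = T₂·(P₃/P₂) = 1126 K.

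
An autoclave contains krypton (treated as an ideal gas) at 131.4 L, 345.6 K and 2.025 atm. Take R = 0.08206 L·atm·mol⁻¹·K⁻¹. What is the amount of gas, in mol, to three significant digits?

PV = nRT ⇒ n = PV/(RT) = (2.025 × 131.4) / (0.08206 × 345.6)

n ≈ 9.38 mol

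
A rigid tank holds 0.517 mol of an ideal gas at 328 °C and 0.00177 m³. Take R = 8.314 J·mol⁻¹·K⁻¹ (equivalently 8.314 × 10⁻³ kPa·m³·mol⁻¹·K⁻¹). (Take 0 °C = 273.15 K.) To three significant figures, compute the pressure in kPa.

Convert: T = 601.15 K.
PV = nRT ⇒ P = nRT/V = (0.517 × 8.314 × 10⁻³ × 601.15) / 0.00177

P ≈ 1.46e+03 kPa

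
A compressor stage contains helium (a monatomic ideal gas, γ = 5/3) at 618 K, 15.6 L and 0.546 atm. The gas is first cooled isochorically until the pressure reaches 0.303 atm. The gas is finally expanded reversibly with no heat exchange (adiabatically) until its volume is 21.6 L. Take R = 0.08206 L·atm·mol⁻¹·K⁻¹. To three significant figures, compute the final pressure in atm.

Isochoric, so P/T is constant: V₂ = V₁; T₂ = T₁·(P₂/P₁) = 343.0 K.
Adiabatic (γ = 5/3), T V^(γ−1) and P V^γ constant: T₃ = T₂·(V₂/V₃)^(γ−1) = 276.1 K; P₃ = P₂·(V₂/V₃)^γ = 0.1762 atm.

P₃ ≈ 0.176 atm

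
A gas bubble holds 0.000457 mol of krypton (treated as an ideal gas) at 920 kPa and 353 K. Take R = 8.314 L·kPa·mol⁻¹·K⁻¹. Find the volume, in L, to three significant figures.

V ≈ 0.00146 L

PV = nRT ⇒ V = nRT/P = (0.000457 × 8.314 × 353) / 920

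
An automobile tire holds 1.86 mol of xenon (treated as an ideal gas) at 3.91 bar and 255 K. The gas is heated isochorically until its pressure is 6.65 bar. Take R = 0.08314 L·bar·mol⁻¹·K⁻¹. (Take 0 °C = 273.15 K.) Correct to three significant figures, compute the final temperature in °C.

T₂ ≈ 161 °C

From PV = nRT: V₁ = nRT₁/P₁ = 10.09 L.
V constant ⇒ P ∝ T: V₂ = V₁; T₂ = T₁·(P₂/P₁) = 433.7 K.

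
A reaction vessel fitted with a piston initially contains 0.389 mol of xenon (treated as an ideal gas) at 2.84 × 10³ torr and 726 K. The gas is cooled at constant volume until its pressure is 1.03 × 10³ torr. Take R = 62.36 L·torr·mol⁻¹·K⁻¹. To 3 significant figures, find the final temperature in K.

From PV = nRT: V₁ = nRT₁/P₁ = 6.201 L.
V constant ⇒ P ∝ T: V₂ = V₁; T₂ = T₁·(P₂/P₁) = 263.3 K.

T₂ ≈ 263 K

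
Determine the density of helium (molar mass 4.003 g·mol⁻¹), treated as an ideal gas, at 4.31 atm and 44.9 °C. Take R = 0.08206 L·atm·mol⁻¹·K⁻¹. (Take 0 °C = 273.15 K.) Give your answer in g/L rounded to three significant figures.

ρ = PM/(RT) = (4.31 × 4.003) / (0.08206 × 318.0)

ρ ≈ 0.661 g/L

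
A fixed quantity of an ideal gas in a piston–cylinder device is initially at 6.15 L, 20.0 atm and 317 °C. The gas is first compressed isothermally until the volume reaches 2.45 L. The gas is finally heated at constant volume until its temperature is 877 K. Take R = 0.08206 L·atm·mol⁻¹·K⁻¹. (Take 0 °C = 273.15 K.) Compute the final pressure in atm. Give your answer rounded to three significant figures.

P₃ ≈ 74.6 atm

Convert: T₁ = 590.1 K.
T constant ⇒ Boyle's law P V = const: T₂ = T₁; P₂ = P₁·(V₁/V₂) = 50.20 atm.
V constant ⇒ P ∝ T: V₃ = V₂; P₃ = P₂·(T₃/T₂) = 74.61 atm.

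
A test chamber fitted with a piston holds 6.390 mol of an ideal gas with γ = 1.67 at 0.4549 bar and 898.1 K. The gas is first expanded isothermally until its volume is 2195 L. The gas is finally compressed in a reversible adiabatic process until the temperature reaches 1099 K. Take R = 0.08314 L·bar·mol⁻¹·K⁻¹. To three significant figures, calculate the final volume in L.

V₃ ≈ 1.62e+03 L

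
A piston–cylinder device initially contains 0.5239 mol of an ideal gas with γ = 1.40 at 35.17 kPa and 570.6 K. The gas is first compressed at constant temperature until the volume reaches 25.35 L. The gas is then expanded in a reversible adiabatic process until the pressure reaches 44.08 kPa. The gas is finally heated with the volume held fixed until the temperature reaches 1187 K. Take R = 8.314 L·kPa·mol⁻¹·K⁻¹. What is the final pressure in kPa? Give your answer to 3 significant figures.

From PV = nRT: V₁ = nRT₁/P₁ = 70.67 L.
T constant ⇒ Boyle's law P V = const: T₂ = T₁; P₂ = P₁·(V₁/V₂) = 98.04 kPa.
Reversible adiabatic, γ = 1.40: T₃ = T₂·(P₃/P₂)^((γ−1)/γ) = 454.1 K; V₃ = V₂·(P₂/P₃)^(1/γ) = 44.87 L.
Isochoric, so P/T is constant: V₄ = V₃; P₄ = P₃·(T₄/T₃) = 115.2 kPa.

P₄ ≈ 115 kPa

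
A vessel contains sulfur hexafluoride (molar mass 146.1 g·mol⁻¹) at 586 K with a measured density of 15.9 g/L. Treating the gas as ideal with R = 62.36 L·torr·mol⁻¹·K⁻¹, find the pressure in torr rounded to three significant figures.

ρ = PM/(RT) ⇒ P = ρRT/M = (15.9 × 62.36 × 586.0) / 146.1

P ≈ 3.98e+03 torr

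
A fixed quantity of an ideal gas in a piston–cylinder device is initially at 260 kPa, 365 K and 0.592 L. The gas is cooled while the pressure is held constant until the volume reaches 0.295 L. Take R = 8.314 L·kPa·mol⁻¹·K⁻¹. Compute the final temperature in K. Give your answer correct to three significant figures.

T₂ ≈ 182 K

P constant ⇒ V ∝ T: P₂ = P₁; T₂ = T₁·(V₂/V₁) = 181.9 K.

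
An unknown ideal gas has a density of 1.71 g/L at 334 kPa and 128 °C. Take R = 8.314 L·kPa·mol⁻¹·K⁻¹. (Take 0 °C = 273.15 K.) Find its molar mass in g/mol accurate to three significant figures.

ρ = PM/(RT) ⇒ M = ρRT/P = (1.71 × 8.314 × 401.1) / 334

M ≈ 17.1 g/mol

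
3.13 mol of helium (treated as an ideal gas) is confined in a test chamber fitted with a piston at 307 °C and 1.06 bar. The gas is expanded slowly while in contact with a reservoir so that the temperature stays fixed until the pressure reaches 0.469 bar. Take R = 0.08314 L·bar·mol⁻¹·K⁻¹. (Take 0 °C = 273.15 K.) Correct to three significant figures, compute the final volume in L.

V₂ ≈ 322 L

Convert: T₁ = 580.1 K.
From PV = nRT: V₁ = nRT₁/P₁ = 142.4 L.
Isothermal, so P V is constant: T₂ = T₁; V₂ = V₁·(P₁/P₂) = 321.9 L.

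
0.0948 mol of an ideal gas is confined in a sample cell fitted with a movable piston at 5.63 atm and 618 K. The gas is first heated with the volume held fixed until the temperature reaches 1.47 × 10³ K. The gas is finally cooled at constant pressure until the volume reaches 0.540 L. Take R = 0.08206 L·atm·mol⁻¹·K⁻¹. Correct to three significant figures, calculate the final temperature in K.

T₃ ≈ 930 K

From PV = nRT: V₁ = nRT₁/P₁ = 0.8539 L.
Isochoric, so P/T is constant: V₂ = V₁; P₂ = P₁·(T₂/T₁) = 13.39 atm.
Isobaric, so V/T is constant: P₃ = P₂; T₃ = T₂·(V₃/V₂) = 929.6 K.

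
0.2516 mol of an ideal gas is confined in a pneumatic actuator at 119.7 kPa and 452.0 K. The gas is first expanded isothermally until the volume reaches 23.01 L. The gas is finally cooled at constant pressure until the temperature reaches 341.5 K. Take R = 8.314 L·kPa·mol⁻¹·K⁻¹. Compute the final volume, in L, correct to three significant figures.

V₃ ≈ 17.4 L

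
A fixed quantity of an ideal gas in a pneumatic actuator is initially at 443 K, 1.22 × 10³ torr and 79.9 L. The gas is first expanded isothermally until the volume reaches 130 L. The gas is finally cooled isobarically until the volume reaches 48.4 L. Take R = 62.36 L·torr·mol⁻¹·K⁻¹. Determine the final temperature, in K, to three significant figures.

T₃ ≈ 165 K

Isothermal, so P V is constant: T₂ = T₁; P₂ = P₁·(V₁/V₂) = 749.8 torr.
P constant ⇒ V ∝ T: P₃ = P₂; T₃ = T₂·(V₃/V₂) = 164.9 K.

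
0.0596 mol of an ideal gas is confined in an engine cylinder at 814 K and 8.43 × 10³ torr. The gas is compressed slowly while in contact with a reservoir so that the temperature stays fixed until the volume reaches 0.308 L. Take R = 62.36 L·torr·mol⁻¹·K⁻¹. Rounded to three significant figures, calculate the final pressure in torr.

P₂ ≈ 9.82e+03 torr

From PV = nRT: V₁ = nRT₁/P₁ = 0.3589 L.
T constant ⇒ Boyle's law P V = const: T₂ = T₁; P₂ = P₁·(V₁/V₂) = 9823 torr.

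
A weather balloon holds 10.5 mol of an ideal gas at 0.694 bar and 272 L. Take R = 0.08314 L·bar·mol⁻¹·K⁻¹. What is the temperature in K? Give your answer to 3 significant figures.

T ≈ 216 K

PV = nRT ⇒ T = PV/(nR) = (0.694 × 272) / (10.5 × 0.08314)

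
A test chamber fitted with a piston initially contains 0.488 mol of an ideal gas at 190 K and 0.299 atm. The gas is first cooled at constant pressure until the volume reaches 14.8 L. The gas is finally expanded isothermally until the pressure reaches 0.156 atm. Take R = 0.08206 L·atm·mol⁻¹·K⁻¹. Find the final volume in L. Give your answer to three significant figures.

From PV = nRT: V₁ = nRT₁/P₁ = 25.45 L.
P constant ⇒ V ∝ T: P₂ = P₁; T₂ = T₁·(V₂/V₁) = 110.5 K.
T constant ⇒ Boyle's law P V = const: T₃ = T₂; V₃ = V₂·(P₂/P₃) = 28.37 L.

V₃ ≈ 28.4 L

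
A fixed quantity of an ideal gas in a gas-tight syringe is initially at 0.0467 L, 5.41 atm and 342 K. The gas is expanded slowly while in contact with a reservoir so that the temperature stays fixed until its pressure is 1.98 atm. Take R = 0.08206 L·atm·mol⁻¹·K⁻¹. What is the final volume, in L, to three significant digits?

V₂ ≈ 0.128 L

Isothermal, so P V is constant: T₂ = T₁; V₂ = V₁·(P₁/P₂) = 0.1276 L.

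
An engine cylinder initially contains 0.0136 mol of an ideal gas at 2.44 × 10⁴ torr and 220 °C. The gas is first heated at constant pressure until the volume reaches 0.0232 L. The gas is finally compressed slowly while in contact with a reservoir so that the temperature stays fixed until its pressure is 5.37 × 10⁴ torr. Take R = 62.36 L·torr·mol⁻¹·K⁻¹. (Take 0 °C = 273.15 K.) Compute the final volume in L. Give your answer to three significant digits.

Convert: T₁ = 493.1 K.
From PV = nRT: V₁ = nRT₁/P₁ = 0.01714 L.
P constant ⇒ V ∝ T: P₂ = P₁; T₂ = T₁·(V₂/V₁) = 667.5 K.
Isothermal, so P V is constant: T₃ = T₂; V₃ = V₂·(P₂/P₃) = 0.01054 L.

V₃ ≈ 0.0105 L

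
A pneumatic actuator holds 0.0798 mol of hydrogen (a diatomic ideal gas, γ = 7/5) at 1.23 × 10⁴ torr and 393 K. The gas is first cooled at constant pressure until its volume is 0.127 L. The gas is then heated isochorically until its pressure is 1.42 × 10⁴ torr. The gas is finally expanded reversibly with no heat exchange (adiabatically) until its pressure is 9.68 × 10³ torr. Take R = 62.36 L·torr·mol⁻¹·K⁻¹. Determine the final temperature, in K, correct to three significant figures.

T₄ ≈ 325 K

From PV = nRT: V₁ = nRT₁/P₁ = 0.1590 L.
P constant ⇒ V ∝ T: P₂ = P₁; T₂ = T₁·(V₂/V₁) = 313.9 K.
V constant ⇒ P ∝ T: V₃ = V₂; T₃ = T₂·(P₃/P₂) = 362.4 K.
Adiabatic (γ = 7/5), T V^(γ−1) and P V^γ constant: T₄ = T₃·(P₄/P₃)^((γ−1)/γ) = 324.8 K; V₄ = V₃·(P₃/P₄)^(1/γ) = 0.1670 L.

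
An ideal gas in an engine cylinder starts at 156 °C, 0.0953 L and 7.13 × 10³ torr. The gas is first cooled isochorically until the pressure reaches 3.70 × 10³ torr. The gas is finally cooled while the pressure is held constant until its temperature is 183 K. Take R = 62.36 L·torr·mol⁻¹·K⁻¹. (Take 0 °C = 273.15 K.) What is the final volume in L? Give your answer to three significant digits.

Convert: T₁ = 429.1 K.
Isochoric, so P/T is constant: V₂ = V₁; T₂ = T₁·(P₂/P₁) = 222.7 K.
P constant ⇒ V ∝ T: P₃ = P₂; V₃ = V₂·(T₃/T₂) = 0.07831 L.

V₃ ≈ 0.0783 L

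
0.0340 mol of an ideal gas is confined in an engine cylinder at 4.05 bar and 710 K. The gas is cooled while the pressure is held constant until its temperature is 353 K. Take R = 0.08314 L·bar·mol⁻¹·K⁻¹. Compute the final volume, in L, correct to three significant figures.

V₂ ≈ 0.246 L

From PV = nRT: V₁ = nRT₁/P₁ = 0.4956 L.
P constant ⇒ V ∝ T: P₂ = P₁; V₂ = V₁·(T₂/T₁) = 0.2464 L.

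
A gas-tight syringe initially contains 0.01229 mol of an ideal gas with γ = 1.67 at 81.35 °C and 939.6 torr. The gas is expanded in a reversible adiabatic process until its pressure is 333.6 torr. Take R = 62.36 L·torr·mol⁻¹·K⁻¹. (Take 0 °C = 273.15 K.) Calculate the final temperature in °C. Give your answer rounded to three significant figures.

Convert: T₁ = 354.5 K.
From PV = nRT: V₁ = nRT₁/P₁ = 0.2892 L.
Reversible adiabatic, γ = 1.67: T₂ = T₁·(P₂/P₁)^((γ−1)/γ) = 234.0 K; V₂ = V₁·(P₁/P₂)^(1/γ) = 0.5376 L.

T₂ ≈ -39.2 °C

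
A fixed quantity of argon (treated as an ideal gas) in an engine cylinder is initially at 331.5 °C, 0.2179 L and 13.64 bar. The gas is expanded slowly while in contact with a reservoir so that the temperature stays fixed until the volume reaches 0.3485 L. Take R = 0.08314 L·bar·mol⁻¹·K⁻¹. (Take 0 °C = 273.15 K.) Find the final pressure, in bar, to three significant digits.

P₂ ≈ 8.53 bar

Convert: T₁ = 604.6 K.
T constant ⇒ Boyle's law P V = const: T₂ = T₁; P₂ = P₁·(V₁/V₂) = 8.528 bar.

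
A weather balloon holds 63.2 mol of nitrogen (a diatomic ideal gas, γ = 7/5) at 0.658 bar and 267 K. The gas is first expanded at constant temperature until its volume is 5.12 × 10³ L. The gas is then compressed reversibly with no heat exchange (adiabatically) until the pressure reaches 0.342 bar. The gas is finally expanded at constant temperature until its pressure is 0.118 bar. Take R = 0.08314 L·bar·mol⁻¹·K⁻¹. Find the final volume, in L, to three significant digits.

V₄ ≈ 1.27e+04 L

From PV = nRT: V₁ = nRT₁/P₁ = 2132 L.
T constant ⇒ Boyle's law P V = const: T₂ = T₁; P₂ = P₁·(V₁/V₂) = 0.2740 bar.
Adiabatic (γ = 7/5), T V^(γ−1) and P V^γ constant: T₃ = T₂·(P₃/P₂)^((γ−1)/γ) = 284.5 K; V₃ = V₂·(P₂/P₃)^(1/γ) = 4370 L.
T constant ⇒ Boyle's law P V = const: T₄ = T₃; V₄ = V₃·(P₃/P₄) = 1.267e+04 L.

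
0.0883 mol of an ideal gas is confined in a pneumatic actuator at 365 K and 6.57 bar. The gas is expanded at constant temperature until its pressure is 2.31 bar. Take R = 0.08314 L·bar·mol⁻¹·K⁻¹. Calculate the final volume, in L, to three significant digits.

From PV = nRT: V₁ = nRT₁/P₁ = 0.4078 L.
Isothermal, so P V is constant: T₂ = T₁; V₂ = V₁·(P₁/P₂) = 1.160 L.

V₂ ≈ 1.16 L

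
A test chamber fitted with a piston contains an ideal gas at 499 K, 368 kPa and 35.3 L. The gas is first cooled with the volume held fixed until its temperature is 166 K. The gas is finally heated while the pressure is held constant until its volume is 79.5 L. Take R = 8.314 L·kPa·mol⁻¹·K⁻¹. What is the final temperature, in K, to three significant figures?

V constant ⇒ P ∝ T: V₂ = V₁; P₂ = P₁·(T₂/T₁) = 122.4 kPa.
Isobaric, so V/T is constant: P₃ = P₂; T₃ = T₂·(V₃/V₂) = 373.9 K.

T₃ ≈ 374 K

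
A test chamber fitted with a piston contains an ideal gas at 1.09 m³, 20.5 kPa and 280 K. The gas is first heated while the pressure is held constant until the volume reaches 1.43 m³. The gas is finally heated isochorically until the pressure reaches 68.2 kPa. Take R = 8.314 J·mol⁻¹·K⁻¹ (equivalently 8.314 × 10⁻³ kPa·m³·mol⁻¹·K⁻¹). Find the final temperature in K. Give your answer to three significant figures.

T₃ ≈ 1.22e+03 K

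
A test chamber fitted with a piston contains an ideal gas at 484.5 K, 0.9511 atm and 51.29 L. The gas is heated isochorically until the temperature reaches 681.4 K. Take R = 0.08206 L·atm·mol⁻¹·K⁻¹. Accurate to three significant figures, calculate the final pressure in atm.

P₂ ≈ 1.34 atm

Isochoric, so P/T is constant: V₂ = V₁; P₂ = P₁·(T₂/T₁) = 1.338 atm.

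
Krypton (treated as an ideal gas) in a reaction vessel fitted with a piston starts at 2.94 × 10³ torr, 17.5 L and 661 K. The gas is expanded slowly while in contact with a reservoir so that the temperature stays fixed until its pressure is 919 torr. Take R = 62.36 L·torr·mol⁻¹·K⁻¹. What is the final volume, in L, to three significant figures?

V₂ ≈ 56.0 L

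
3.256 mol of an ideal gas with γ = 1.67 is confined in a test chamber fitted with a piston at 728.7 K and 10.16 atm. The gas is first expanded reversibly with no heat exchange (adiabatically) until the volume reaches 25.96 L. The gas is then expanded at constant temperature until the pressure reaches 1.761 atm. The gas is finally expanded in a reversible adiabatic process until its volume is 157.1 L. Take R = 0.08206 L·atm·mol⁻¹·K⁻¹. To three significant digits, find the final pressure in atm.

P₄ ≈ 0.697 atm

From PV = nRT: V₁ = nRT₁/P₁ = 19.16 L.
Reversible adiabatic, γ = 1.67: T₂ = T₁·(V₁/V₂)^(γ−1) = 594.6 K; P₂ = P₁·(V₁/V₂)^γ = 6.120 atm.
Isothermal, so P V is constant: T₃ = T₂; V₃ = V₂·(P₂/P₃) = 90.21 L.
Reversible adiabatic, γ = 1.67: T₄ = T₃·(V₃/V₄)^(γ−1) = 410.0 K; P₄ = P₃·(V₃/V₄)^γ = 0.6974 atm.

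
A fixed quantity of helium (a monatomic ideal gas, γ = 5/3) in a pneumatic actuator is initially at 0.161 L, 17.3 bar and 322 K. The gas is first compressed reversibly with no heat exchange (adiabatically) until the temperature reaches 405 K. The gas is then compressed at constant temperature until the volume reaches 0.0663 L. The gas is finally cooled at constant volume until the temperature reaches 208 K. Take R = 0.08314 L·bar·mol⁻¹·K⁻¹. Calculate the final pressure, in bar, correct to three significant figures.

P₄ ≈ 27.1 bar

Reversible adiabatic, γ = 5/3: P₂ = P₁·(T₂/T₁)^(γ/(γ−1)) = 30.69 bar; V₂ = V₁·(T₁/T₂)^(1/(γ−1)) = 0.1141 L.
T constant ⇒ Boyle's law P V = const: T₃ = T₂; P₃ = P₂·(V₂/V₃) = 52.84 bar.
V constant ⇒ P ∝ T: V₄ = V₃; P₄ = P₃·(T₄/T₃) = 27.14 bar.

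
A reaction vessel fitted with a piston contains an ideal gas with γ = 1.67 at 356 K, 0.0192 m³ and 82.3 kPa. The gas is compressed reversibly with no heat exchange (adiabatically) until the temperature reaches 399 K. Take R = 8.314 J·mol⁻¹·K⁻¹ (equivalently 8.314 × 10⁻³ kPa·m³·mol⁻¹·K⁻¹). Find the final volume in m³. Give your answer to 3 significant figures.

Adiabatic (γ = 1.67), T V^(γ−1) and P V^γ constant: P₂ = P₁·(T₂/T₁)^(γ/(γ−1)) = 109.4 kPa; V₂ = V₁·(T₁/T₂)^(1/(γ−1)) = 0.01620 m³.

V₂ ≈ 0.0162 m³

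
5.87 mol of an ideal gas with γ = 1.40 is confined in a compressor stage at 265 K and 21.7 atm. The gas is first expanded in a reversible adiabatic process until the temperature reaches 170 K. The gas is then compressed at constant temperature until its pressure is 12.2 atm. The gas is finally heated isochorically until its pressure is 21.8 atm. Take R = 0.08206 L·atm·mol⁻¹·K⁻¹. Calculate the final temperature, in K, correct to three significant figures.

From PV = nRT: V₁ = nRT₁/P₁ = 5.882 L.
Adiabatic (γ = 1.40), T V^(γ−1) and P V^γ constant: P₂ = P₁·(T₂/T₁)^(γ/(γ−1)) = 4.588 atm; V₂ = V₁·(T₁/T₂)^(1/(γ−1)) = 17.85 L.
Isothermal, so P V is constant: T₃ = T₂; V₃ = V₂·(P₂/P₃) = 6.712 L.
Isochoric, so P/T is constant: V₄ = V₃; T₄ = T₃·(P₄/P₃) = 303.8 K.

T₄ ≈ 304 K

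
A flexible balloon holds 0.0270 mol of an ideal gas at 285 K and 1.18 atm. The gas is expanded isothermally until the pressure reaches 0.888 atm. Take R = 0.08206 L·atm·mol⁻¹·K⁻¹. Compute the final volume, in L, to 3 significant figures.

From PV = nRT: V₁ = nRT₁/P₁ = 0.5351 L.
Isothermal, so P V is constant: T₂ = T₁; V₂ = V₁·(P₁/P₂) = 0.7111 L.

V₂ ≈ 0.711 L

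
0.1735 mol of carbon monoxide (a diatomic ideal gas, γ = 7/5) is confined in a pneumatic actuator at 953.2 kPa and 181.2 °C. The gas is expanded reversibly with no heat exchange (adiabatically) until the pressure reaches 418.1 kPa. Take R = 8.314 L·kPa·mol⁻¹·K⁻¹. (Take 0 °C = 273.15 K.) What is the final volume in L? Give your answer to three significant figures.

V₂ ≈ 1.24 L

Convert: T₁ = 454.3 K.
From PV = nRT: V₁ = nRT₁/P₁ = 0.6876 L.
Reversible adiabatic, γ = 7/5: T₂ = T₁·(P₂/P₁)^((γ−1)/γ) = 359.0 K; V₂ = V₁·(P₁/P₂)^(1/γ) = 1.239 L.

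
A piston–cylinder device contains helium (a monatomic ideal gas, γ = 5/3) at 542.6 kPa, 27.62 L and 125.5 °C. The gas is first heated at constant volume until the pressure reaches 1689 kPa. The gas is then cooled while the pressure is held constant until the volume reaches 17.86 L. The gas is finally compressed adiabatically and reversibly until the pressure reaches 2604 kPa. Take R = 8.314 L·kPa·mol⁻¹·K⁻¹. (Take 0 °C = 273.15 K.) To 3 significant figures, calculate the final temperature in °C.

T₄ ≈ 681 °C

Convert: T₁ = 398.6 K.
Isochoric, so P/T is constant: V₂ = V₁; T₂ = T₁·(P₂/P₁) = 1241 K.
Isobaric, so V/T is constant: P₃ = P₂; T₃ = T₂·(V₃/V₂) = 802.4 K.
Reversible adiabatic, γ = 5/3: T₄ = T₃·(P₄/P₃)^((γ−1)/γ) = 954.1 K; V₄ = V₃·(P₃/P₄)^(1/γ) = 13.77 L.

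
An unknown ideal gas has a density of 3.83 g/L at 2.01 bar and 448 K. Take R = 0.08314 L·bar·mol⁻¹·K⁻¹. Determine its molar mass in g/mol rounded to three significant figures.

M ≈ 71.0 g/mol

ρ = PM/(RT) ⇒ M = ρRT/P = (3.83 × 0.08314 × 448.0) / 2.01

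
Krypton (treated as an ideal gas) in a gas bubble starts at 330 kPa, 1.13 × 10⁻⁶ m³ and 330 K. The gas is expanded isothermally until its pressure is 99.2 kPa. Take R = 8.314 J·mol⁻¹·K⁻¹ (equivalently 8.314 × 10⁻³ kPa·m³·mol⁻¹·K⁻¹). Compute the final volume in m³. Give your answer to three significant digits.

V₂ ≈ 3.76e-06 m³

T constant ⇒ Boyle's law P V = const: T₂ = T₁; V₂ = V₁·(P₁/P₂) = 3.759e-06 m³.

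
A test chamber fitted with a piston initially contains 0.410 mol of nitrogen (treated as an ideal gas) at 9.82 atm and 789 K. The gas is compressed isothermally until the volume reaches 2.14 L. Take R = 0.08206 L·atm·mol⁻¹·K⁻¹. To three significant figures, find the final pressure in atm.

From PV = nRT: V₁ = nRT₁/P₁ = 2.703 L.
Isothermal, so P V is constant: T₂ = T₁; P₂ = P₁·(V₁/V₂) = 12.40 atm.

P₂ ≈ 12.4 atm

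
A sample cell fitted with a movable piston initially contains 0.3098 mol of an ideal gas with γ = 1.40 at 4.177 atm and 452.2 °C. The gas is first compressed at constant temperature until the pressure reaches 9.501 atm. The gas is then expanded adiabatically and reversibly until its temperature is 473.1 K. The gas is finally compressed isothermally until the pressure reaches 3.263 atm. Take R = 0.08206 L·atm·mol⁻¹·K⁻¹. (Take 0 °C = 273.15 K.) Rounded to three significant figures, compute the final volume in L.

Convert: T₁ = 725.3 K.
From PV = nRT: V₁ = nRT₁/P₁ = 4.415 L.
Isothermal, so P V is constant: T₂ = T₁; V₂ = V₁·(P₁/P₂) = 1.941 L.
Adiabatic (γ = 1.40), T V^(γ−1) and P V^γ constant: P₃ = P₂·(T₃/T₂)^(γ/(γ−1)) = 2.129 atm; V₃ = V₂·(T₂/T₃)^(1/(γ−1)) = 5.649 L.
T constant ⇒ Boyle's law P V = const: T₄ = T₃; V₄ = V₃·(P₃/P₄) = 3.686 L.

V₄ ≈ 3.69 L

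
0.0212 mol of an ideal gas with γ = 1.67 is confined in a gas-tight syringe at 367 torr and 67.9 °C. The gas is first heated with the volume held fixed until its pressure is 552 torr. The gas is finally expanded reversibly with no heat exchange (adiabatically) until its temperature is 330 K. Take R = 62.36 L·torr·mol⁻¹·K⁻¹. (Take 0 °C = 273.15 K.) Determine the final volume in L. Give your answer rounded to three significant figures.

Convert: T₁ = 341.0 K.
From PV = nRT: V₁ = nRT₁/P₁ = 1.229 L.
V constant ⇒ P ∝ T: V₂ = V₁; T₂ = T₁·(P₂/P₁) = 513.0 K.
Adiabatic (γ = 1.67), T V^(γ−1) and P V^γ constant: P₃ = P₂·(T₃/T₂)^(γ/(γ−1)) = 183.8 torr; V₃ = V₂·(T₂/T₃)^(1/(γ−1)) = 2.373 L.

V₃ ≈ 2.37 L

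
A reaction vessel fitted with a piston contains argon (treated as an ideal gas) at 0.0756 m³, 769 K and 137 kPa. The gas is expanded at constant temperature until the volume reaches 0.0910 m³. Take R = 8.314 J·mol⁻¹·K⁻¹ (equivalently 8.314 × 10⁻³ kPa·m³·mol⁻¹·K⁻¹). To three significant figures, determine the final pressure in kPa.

P₂ ≈ 114 kPa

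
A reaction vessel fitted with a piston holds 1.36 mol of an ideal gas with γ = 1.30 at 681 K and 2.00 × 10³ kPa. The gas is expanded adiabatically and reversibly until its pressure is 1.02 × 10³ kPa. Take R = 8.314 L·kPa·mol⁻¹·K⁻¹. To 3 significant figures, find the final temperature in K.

From PV = nRT: V₁ = nRT₁/P₁ = 3.850 L.
Reversible adiabatic, γ = 1.30: T₂ = T₁·(P₂/P₁)^((γ−1)/γ) = 583.0 K; V₂ = V₁·(P₁/P₂)^(1/γ) = 6.463 L.

T₂ ≈ 583 K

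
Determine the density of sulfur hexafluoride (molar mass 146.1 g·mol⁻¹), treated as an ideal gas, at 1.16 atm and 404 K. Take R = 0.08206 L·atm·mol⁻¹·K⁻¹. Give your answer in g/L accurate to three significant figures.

ρ = PM/(RT) = (1.16 × 146.1) / (0.08206 × 404.0)

ρ ≈ 5.11 g/L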